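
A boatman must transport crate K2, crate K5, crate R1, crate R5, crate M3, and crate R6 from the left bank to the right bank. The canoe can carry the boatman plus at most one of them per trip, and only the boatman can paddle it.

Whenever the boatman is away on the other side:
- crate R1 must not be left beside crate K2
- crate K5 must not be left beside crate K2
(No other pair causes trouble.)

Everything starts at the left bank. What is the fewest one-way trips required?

Counting alone: the boatman can take at most 1 across per trip to the right bank, so moving all 6 needs at least 6 loaded trips out, with a return between consecutive ones — at least 11 crossings.
The safety rule pushes this higher. Following every safe sequence of crossings, the most of the 6 that can be at the right bank as the canoe arrives there on crossing 11 is 5 — never all 6.
So no plan with fewer than 13 crossings exists, and this one achieves 13:
1. Boatman goes to the right bank with crate K2.
2. Boatman goes back to the left bank alone.
3. Boatman goes to the right bank with crate K5.
4. Boatman goes back to the left bank with crate K2.
5. Boatman goes to the right bank with crate R1.
6. Boatman goes back to the left bank alone.
7. Boatman goes to the right bank with crate R5.
8. Boatman goes back to the left bank alone.
9. Boatman goes to the right bank with crate M3.
10. Boatman goes back to the left bank alone.
11. Boatman goes to the right bank with crate R6.
12. Boatman goes back to the left bank alone.
13. Boatman goes to the right bank with crate K2.

13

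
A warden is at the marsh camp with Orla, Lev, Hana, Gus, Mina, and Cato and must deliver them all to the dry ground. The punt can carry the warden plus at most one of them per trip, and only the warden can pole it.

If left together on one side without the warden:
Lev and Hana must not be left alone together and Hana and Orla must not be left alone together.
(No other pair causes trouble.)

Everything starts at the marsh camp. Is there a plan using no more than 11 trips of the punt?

No

Counting alone: the warden can take at most 1 across per trip to the dry ground, so moving all 6 needs at least 6 loaded trips out, with a return between consecutive ones — at least 11 crossings.
The safety rule pushes this higher. Following every safe sequence of crossings, the most of the 6 that can be at the dry ground as the punt arrives there on crossing 11 is 5 — never all 6.
So the move cannot be finished within 11 crossings. (The shortest complete plan takes 13:)
1. Warden goes to the dry ground with Hana.
2. Warden goes back to the marsh camp alone.
3. Warden goes to the dry ground with Orla.
4. Warden goes back to the marsh camp with Hana.
5. Warden goes to the dry ground with Lev.
6. Warden goes back to the marsh camp alone.
7. Warden goes to the dry ground with Gus.
8. Warden goes back to the marsh camp alone.
9. Warden goes to the dry ground with Mina.
10. Warden goes back to the marsh camp alone.
11. Warden goes to the dry ground with Cato.
12. Warden goes back to the marsh camp alone.
13. Warden goes to the dry ground with Hana.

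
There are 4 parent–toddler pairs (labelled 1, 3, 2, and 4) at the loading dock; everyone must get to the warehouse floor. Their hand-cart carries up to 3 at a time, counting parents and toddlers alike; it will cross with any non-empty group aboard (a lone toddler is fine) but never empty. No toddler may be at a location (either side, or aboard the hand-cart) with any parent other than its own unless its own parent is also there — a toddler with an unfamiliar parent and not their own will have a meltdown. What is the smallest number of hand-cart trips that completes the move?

9

Counting alone: each trip to the warehouse floor takes at most 3 across and each return brings at least 1 back, so after t trips out (and t−1 returns) at most 3t − (t−1) of the 8 are across; that first reaches 8 at t = 4, so at least 7 crossings are needed.
The safety rule pushes this higher. Following every safe sequence of crossings, the most of the 8 that can be at the warehouse floor as the hand-cart arrives there on crossing 7 is 7 — never all 8.
So no plan with fewer than 9 crossings exists, and this one achieves 9:
1. parent 1 and toddler 1 cross → the warehouse floor.
2. parent 1 crosses ← the loading dock.
3. parent 1, parent 3, and toddler 3 cross → the warehouse floor.
4. parent 1 and toddler 1 cross ← the loading dock.
5. parent 1, parent 2, and parent 4 cross → the warehouse floor.
6. toddler 3 crosses ← the loading dock.
7. toddler 1 and toddler 3 cross → the warehouse floor.
8. toddler 1 crosses ← the loading dock.
9. toddler 1, toddler 2, and toddler 4 cross → the warehouse floor.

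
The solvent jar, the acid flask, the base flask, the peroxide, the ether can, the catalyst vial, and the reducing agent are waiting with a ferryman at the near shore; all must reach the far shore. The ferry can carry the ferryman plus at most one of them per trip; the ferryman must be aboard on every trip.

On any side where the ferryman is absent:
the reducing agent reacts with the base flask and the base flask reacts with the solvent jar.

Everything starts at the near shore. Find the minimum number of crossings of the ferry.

Counting alone: the ferryman can take at most 1 across per trip to the far shore, so moving all 7 needs at least 7 loaded trips out, with a return between consecutive ones — at least 13 crossings.
The safety rule pushes this higher. Following every safe sequence of crossings, the most of the 7 that can be at the far shore as the ferry arrives there on crossing 13 is 6 — never all 7.
So no plan with fewer than 15 crossings exists, and this one achieves 15:
1. Ferryman goes to the far shore with the base flask.
2. Ferryman goes back to the near shore alone.
3. Ferryman goes to the far shore with the solvent jar.
4. Ferryman goes back to the near shore with the base flask.
5. Ferryman goes to the far shore with the reducing agent.
6. Ferryman goes back to the near shore alone.
7. Ferryman goes to the far shore with the acid flask.
8. Ferryman goes back to the near shore alone.
9. Ferryman goes to the far shore with the peroxide.
10. Ferryman goes back to the near shore alone.
11. Ferryman goes to the far shore with the ether can.
12. Ferryman goes back to the near shore alone.
13. Ferryman goes to the far shore with the catalyst vial.
14. Ferryman goes back to the near shore alone.
15. Ferryman goes to the far shore with the base flask.

15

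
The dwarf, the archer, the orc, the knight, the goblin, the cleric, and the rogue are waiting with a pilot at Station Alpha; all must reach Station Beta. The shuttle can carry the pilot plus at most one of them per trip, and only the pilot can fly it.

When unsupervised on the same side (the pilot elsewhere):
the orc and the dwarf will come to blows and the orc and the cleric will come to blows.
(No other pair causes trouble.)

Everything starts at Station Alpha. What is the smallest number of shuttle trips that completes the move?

15

Counting alone: the pilot can take at most 1 across per trip to Station Beta, so moving all 7 needs at least 7 loaded trips out, with a return between consecutive ones — at least 13 crossings.
The safety rule pushes this higher. Following every safe sequence of crossings, the most of the 7 that can be at Station Beta as the shuttle arrives there on crossing 13 is 6 — never all 7.
So no plan with fewer than 15 crossings exists, and this one achieves 15:
1. Pilot goes to Station Beta with the orc.  [Station Alpha: the archer, the cleric, the dwarf, the goblin, the knight, the rogue | Station Beta: the orc]
2. Pilot goes back to Station Alpha alone.  [Station Alpha: the archer, the cleric, the dwarf, the goblin, the knight, the rogue | Station Beta: the orc]
3. Pilot goes to Station Beta with the dwarf.  [Station Alpha: the archer, the cleric, the goblin, the knight, the rogue | Station Beta: the dwarf, the orc]
4. Pilot goes back to Station Alpha with the orc.  [Station Alpha: the archer, the cleric, the goblin, the knight, the orc, the rogue | Station Beta: the dwarf]
5. Pilot goes to Station Beta with the cleric.  [Station Alpha: the archer, the goblin, the knight, the orc, the rogue | Station Beta: the cleric, the dwarf]
6. Pilot goes back to Station Alpha alone.  [Station Alpha: the archer, the goblin, the knight, the orc, the rogue | Station Beta: the cleric, the dwarf]
7. Pilot goes to Station Beta with the archer.  [Station Alpha: the goblin, the knight, the orc, the rogue | Station Beta: the archer, the cleric, the dwarf]
8. Pilot goes back to Station Alpha alone.  [Station Alpha: the goblin, the knight, the orc, the rogue | Station Beta: the archer, the cleric, the dwarf]
9. Pilot goes to Station Beta with the knight.  [Station Alpha: the goblin, the orc, the rogue | Station Beta: the archer, the cleric, the dwarf, the knight]
10. Pilot goes back to Station Alpha alone.  [Station Alpha: the goblin, the orc, the rogue | Station Beta: the archer, the cleric, the dwarf, the knight]
11. Pilot goes to Station Beta with the goblin.  [Station Alpha: the orc, the rogue | Station Beta: the archer, the cleric, the dwarf, the goblin, the knight]
12. Pilot goes back to Station Alpha alone.  [Station Alpha: the orc, the rogue | Station Beta: the archer, the cleric, the dwarf, the goblin, the knight]
13. Pilot goes to Station Beta with the rogue.  [Station Alpha: the orc | Station Beta: the archer, the cleric, the dwarf, the goblin, the knight, the rogue]
14. Pilot goes back to Station Alpha alone.  [Station Alpha: the orc | Station Beta: the archer, the cleric, the dwarf, the goblin, the knight, the rogue]
15. Pilot goes to Station Beta with the orc.  [Station Alpha: — | Station Beta: the archer, the cleric, the dwarf, the goblin, the knight, the orc, the rogue]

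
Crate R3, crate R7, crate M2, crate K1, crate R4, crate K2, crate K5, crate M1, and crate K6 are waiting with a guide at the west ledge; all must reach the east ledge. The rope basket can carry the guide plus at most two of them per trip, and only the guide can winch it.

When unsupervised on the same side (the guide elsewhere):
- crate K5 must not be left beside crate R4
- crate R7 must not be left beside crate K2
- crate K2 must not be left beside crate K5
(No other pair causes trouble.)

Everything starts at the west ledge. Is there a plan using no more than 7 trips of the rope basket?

Counting alone: the guide can take at most 2 across per trip to the east ledge, so moving all 9 needs at least 5 loaded trips out, with a return between consecutive ones — at least 9 crossings.
Since 7 < 9, 7 crossings cannot be enough. (The shortest complete plan in fact takes 9:)
1. Guide goes to the east ledge with crate K5 and crate R7.
2. Guide goes back to the west ledge alone.
3. Guide goes to the east ledge with crate R3.
4. Guide goes back to the west ledge alone.
5. Guide goes to the east ledge with crate K1 and crate M2.
6. Guide goes back to the west ledge alone.
7. Guide goes to the east ledge with crate K6 and crate M1.
8. Guide goes back to the west ledge alone.
9. Guide goes to the east ledge with crate K2 and crate R4.

No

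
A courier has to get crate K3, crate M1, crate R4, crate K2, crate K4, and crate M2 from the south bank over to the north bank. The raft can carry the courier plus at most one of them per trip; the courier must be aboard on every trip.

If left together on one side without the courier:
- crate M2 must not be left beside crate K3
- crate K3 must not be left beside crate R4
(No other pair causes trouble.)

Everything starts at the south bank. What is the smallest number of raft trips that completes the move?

Counting alone: the courier can take at most 1 across per trip to the north bank, so moving all 6 needs at least 6 loaded trips out, with a return between consecutive ones — at least 11 crossings.
The safety rule pushes this higher. Following every safe sequence of crossings, the most of the 6 that can be at the north bank as the raft arrives there on crossing 11 is 5 — never all 6.
So no plan with fewer than 13 crossings exists, and this one achieves 13:
1. Courier goes to the north bank with crate K3.  [the south bank: crate K2, crate K4, crate M1, crate M2, crate R4 | the north bank: crate K3]
2. Courier goes back to the south bank alone.  [the south bank: crate K2, crate K4, crate M1, crate M2, crate R4 | the north bank: crate K3]
3. Courier goes to the north bank with crate M1.  [the south bank: crate K2, crate K4, crate M2, crate R4 | the north bank: crate K3, crate M1]
4. Courier goes back to the south bank alone.  [the south bank: crate K2, crate K4, crate M2, crate R4 | the north bank: crate K3, crate M1]
5. Courier goes to the north bank with crate R4.  [the south bank: crate K2, crate K4, crate M2 | the north bank: crate K3, crate M1, crate R4]
6. Courier goes back to the south bank with crate K3.  [the south bank: crate K2, crate K3, crate K4, crate M2 | the north bank: crate M1, crate R4]
7. Courier goes to the north bank with crate M2.  [the south bank: crate K2, crate K3, crate K4 | the north bank: crate M1, crate M2, crate R4]
8. Courier goes back to the south bank alone.  [the south bank: crate K2, crate K3, crate K4 | the north bank: crate M1, crate M2, crate R4]
9. Courier goes to the north bank with crate K2.  [the south bank: crate K3, crate K4 | the north bank: crate K2, crate M1, crate M2, crate R4]
10. Courier goes back to the south bank alone.  [the south bank: crate K3, crate K4 | the north bank: crate K2, crate M1, crate M2, crate R4]
11. Courier goes to the north bank with crate K4.  [the south bank: crate K3 | the north bank: crate K2, crate K4, crate M1, crate M2, crate R4]
12. Courier goes back to the south bank alone.  [the south bank: crate K3 | the north bank: crate K2, crate K4, crate M1, crate M2, crate R4]
13. Courier goes to the north bank with crate K3.  [the south bank: — | the north bank: crate K2, crate K3, crate K4, crate M1, crate M2, crate R4]

13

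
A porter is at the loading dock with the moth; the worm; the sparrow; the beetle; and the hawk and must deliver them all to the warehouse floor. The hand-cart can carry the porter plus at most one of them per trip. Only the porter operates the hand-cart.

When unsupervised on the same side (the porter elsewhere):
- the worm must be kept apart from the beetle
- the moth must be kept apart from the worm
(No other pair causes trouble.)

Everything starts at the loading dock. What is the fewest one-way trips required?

11

Counting alone: the porter can take at most 1 across per trip to the warehouse floor, so moving all 5 needs at least 5 loaded trips out, with a return between consecutive ones — at least 9 crossings.
The safety rule pushes this higher. Following every safe sequence of crossings, the most of the 5 that can be at the warehouse floor as the hand-cart arrives there on crossing 9 is 4 — never all 5.
So no plan with fewer than 11 crossings exists, and this one achieves 11:
1. Porter goes to the warehouse floor with the worm.  [the loading dock: the beetle, the hawk, the moth, the sparrow | the warehouse floor: the worm]
2. Porter goes back to the loading dock alone.  [the loading dock: the beetle, the hawk, the moth, the sparrow | the warehouse floor: the worm]
3. Porter goes to the warehouse floor with the moth.  [the loading dock: the beetle, the hawk, the sparrow | the warehouse floor: the moth, the worm]
4. Porter goes back to the loading dock with the worm.  [the loading dock: the beetle, the hawk, the sparrow, the worm | the warehouse floor: the moth]
5. Porter goes to the warehouse floor with the beetle.  [the loading dock: the hawk, the sparrow, the worm | the warehouse floor: the beetle, the moth]
6. Porter goes back to the loading dock alone.  [the loading dock: the hawk, the sparrow, the worm | the warehouse floor: the beetle, the moth]
7. Porter goes to the warehouse floor with the sparrow.  [the loading dock: the hawk, the worm | the warehouse floor: the beetle, the moth, the sparrow]
8. Porter goes back to the loading dock alone.  [the loading dock: the hawk, the worm | the warehouse floor: the beetle, the moth, the sparrow]
9. Porter goes to the warehouse floor with the hawk.  [the loading dock: the worm | the warehouse floor: the beetle, the hawk, the moth, the sparrow]
10. Porter goes back to the loading dock alone.  [the loading dock: the worm | the warehouse floor: the beetle, the hawk, the moth, the sparrow]
11. Porter goes to the warehouse floor with the worm.  [the loading dock: — | the warehouse floor: the beetle, the hawk, the moth, the sparrow, the worm]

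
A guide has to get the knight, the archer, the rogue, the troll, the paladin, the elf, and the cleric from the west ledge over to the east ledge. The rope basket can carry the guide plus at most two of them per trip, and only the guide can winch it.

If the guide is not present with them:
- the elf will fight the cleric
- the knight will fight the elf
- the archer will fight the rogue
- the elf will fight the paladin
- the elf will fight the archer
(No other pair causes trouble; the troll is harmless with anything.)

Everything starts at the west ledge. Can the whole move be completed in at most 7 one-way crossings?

Counting alone: the guide can take at most 2 across per trip to the east ledge, so moving all 7 needs at least 4 loaded trips out, with a return between consecutive ones — at least 7 crossings.
The safety rule pushes this higher. Following every safe sequence of crossings, the most of the 7 that can be at the east ledge as the rope basket arrives there on crossing 7 is 6 — never all 7.
So the move cannot be finished within 7 crossings. (The shortest complete plan takes 9:)
1. Guide goes to the east ledge with the archer and the elf.  [the west ledge: the cleric, the knight, the paladin, the rogue, the troll | the east ledge: the archer, the elf]
2. Guide goes back to the west ledge with the archer.  [the west ledge: the archer, the cleric, the knight, the paladin, the rogue, the troll | the east ledge: the elf]
3. Guide goes to the east ledge with the archer and the knight.  [the west ledge: the cleric, the paladin, the rogue, the troll | the east ledge: the archer, the elf, the knight]
4. Guide goes back to the west ledge with the elf.  [the west ledge: the cleric, the elf, the paladin, the rogue, the troll | the east ledge: the archer, the knight]
5. Guide goes to the east ledge with the elf and the troll.  [the west ledge: the cleric, the paladin, the rogue | the east ledge: the archer, the elf, the knight, the troll]
6. Guide goes back to the west ledge with the elf.  [the west ledge: the cleric, the elf, the paladin, the rogue | the east ledge: the archer, the knight, the troll]
7. Guide goes to the east ledge with the cleric and the paladin.  [the west ledge: the elf, the rogue | the east ledge: the archer, the cleric, the knight, the paladin, the troll]
8. Guide goes back to the west ledge alone.  [the west ledge: the elf, the rogue | the east ledge: the archer, the cleric, the knight, the paladin, the troll]
9. Guide goes to the east ledge with the elf and the rogue.  [the west ledge: — | the east ledge: the archer, the cleric, the elf, the knight, the paladin, the rogue, the troll]

No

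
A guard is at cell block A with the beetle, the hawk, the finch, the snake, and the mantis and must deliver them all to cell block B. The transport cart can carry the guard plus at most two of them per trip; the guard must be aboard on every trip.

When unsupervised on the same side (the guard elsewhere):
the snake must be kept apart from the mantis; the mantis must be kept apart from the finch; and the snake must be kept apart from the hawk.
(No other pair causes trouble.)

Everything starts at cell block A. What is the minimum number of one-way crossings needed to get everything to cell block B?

5

Counting alone: the guard can take at most 2 across per trip to cell block B, so moving all 5 needs at least 3 loaded trips out, with a return between consecutive ones — at least 5 crossings.
The plan below uses exactly 5 crossings, so it is optimal:
1. Guard goes to cell block B with the hawk and the mantis.  [cell block A: the beetle, the finch, the snake | cell block B: the hawk, the mantis]
2. Guard goes back to cell block A alone.  [cell block A: the beetle, the finch, the snake | cell block B: the hawk, the mantis]
3. Guard goes to cell block B with the beetle.  [cell block A: the finch, the snake | cell block B: the beetle, the hawk, the mantis]
4. Guard goes back to cell block A alone.  [cell block A: the finch, the snake | cell block B: the beetle, the hawk, the mantis]
5. Guard goes to cell block B with the finch and the snake.  [cell block A: — | cell block B: the beetle, the finch, the hawk, the mantis, the snake]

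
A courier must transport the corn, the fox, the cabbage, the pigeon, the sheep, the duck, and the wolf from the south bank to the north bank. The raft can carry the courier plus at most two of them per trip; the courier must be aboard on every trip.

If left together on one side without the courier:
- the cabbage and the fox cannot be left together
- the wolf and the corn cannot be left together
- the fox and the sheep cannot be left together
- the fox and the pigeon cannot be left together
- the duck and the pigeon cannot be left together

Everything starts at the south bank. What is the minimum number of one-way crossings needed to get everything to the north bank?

impossible

Whatever the first load, the items left behind include a forbidden pair without the courier. No opening move is safe, so no plan exists.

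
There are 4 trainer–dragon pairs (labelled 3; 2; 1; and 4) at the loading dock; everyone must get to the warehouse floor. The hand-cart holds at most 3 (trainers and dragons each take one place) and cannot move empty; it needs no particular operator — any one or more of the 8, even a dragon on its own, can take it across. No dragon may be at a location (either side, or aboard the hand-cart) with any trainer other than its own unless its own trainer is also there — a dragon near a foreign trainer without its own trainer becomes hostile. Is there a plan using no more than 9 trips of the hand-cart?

Yes — this plan uses 9 crossings (≤ 9):
1. dragon 3 and trainer 3 cross → the warehouse floor.
2. trainer 3 crosses ← the loading dock.
3. dragon 2, trainer 2, and trainer 3 cross → the warehouse floor.
4. dragon 3 and trainer 3 cross ← the loading dock.
5. trainer 1, trainer 3, and trainer 4 cross → the warehouse floor.
6. dragon 2 crosses ← the loading dock.
7. dragon 2 and dragon 3 cross → the warehouse floor.
8. dragon 3 crosses ← the loading dock.
9. dragon 1, dragon 3, and dragon 4 cross → the warehouse floor.

Yes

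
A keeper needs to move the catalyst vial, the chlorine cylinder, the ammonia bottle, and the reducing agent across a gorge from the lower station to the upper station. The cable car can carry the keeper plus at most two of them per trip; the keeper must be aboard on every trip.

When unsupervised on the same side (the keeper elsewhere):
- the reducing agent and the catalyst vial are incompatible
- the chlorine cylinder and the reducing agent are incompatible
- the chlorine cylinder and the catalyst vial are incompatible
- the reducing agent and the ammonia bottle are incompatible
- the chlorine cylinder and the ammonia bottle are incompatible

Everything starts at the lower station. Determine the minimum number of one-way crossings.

Counting alone: the keeper can take at most 2 across per trip to the upper station, so moving all 4 needs at least 2 loaded trips out, with a return between consecutive ones — at least 3 crossings.
The safety rule pushes this higher. Following every safe sequence of crossings, the most of the 4 that can be at the upper station as the cable car arrives there on crossing 3 is 3 — never all 4.
So no plan with fewer than 5 crossings exists, and this one achieves 5:
1. Keeper goes to the upper station with the chlorine cylinder and the reducing agent.
2. Keeper goes back to the lower station with the chlorine cylinder.
3. Keeper goes to the upper station with the ammonia bottle and the catalyst vial.
4. Keeper goes back to the lower station with the reducing agent.
5. Keeper goes to the upper station with the chlorine cylinder and the reducing agent.

5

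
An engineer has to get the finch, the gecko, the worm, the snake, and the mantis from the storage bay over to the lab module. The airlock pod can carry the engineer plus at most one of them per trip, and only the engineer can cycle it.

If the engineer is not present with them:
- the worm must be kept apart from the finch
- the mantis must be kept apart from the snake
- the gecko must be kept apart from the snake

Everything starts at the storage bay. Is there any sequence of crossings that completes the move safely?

No

Whatever the first load, the items left behind include a forbidden pair without the engineer. No opening move is safe, so no plan exists.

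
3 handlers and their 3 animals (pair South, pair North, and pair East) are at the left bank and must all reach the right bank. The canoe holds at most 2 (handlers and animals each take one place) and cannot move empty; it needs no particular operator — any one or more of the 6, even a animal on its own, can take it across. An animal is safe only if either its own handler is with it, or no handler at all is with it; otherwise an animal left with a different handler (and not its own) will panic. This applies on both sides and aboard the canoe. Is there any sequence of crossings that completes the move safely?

Yes

1. animal South and handler South cross → the right bank.
2. handler South crosses ← the left bank.
3. animal East and animal North cross → the right bank.
4. animal South crosses ← the left bank.
5. handler East and handler North cross → the right bank.
6. animal North and handler North cross ← the left bank.
7. handler North and handler South cross → the right bank.
8. animal East crosses ← the left bank.
9. animal North and animal South cross → the right bank.
10. handler East crosses ← the left bank.
11. animal East and handler East cross → the right bank.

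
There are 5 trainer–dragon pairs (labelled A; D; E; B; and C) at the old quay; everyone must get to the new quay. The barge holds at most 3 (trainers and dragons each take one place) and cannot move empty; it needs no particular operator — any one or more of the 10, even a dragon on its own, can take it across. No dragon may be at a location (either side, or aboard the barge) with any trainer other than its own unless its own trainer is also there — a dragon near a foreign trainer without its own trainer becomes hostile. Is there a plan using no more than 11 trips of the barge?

Yes

Yes — this plan uses 11 crossings (≤ 11):
1. dragon A and trainer A cross → the new quay.
2. trainer A crosses ← the old quay.
3. dragon B, dragon D, and dragon E cross → the new quay.
4. dragon A crosses ← the old quay.
5. trainer B, trainer D, and trainer E cross → the new quay.
6. dragon D and trainer D cross ← the old quay.
7. trainer A, trainer C, and trainer D cross → the new quay.
8. dragon E crosses ← the old quay.
9. dragon A and dragon D cross → the new quay.
10. dragon A crosses ← the old quay.
11. dragon A, dragon C, and dragon E cross → the new quay.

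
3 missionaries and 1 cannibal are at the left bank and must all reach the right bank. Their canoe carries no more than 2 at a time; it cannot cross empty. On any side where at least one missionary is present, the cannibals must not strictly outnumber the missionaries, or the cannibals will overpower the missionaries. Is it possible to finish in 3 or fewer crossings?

Counting alone: each trip to the right bank takes at most 2 across and each return brings at least 1 back, so after t trips out (and t−1 returns) at most 2t − (t−1) of the 4 are across; that first reaches 4 at t = 3, so at least 5 crossings are needed.
Since 3 < 5, 3 crossings cannot be enough. (The shortest complete plan in fact takes 5:)
1. 1 missionary and 1 cannibal → the right bank.  (the left bank: 2M 0C; the right bank: 1M 1C)
2. 1 cannibal ← the left bank.  (the left bank: 2M 1C; the right bank: 1M 0C)
3. 1 missionary and 1 cannibal → the right bank.  (the left bank: 1M 0C; the right bank: 2M 1C)
4. 1 cannibal ← the left bank.  (the left bank: 1M 1C; the right bank: 2M 0C)
5. 1 missionary and 1 cannibal → the right bank.  (the left bank: 0M 0C; the right bank: 3M 1C)

No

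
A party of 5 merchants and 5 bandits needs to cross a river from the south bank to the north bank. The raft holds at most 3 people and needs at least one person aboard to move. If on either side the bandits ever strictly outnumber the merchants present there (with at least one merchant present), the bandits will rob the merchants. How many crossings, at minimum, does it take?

Counting alone: each trip to the north bank takes at most 3 across and each return brings at least 1 back, so after t trips out (and t−1 returns) at most 3t − (t−1) of the 10 are across; that first reaches 10 at t = 5, so at least 9 crossings are needed.
The safety rule pushes this higher. Following every safe sequence of crossings, the most of the 10 that can be at the north bank as the raft arrives there on crossing 9 is 9 — never all 10.
So no plan with fewer than 11 crossings exists, and this one achieves 11:
1. 2 bandits → the north bank.  (the south bank: 5M 3B; the north bank: 0M 2B)
2. 1 bandit ← the south bank.  (the south bank: 5M 4B; the north bank: 0M 1B)
3. 3 bandits → the north bank.  (the south bank: 5M 1B; the north bank: 0M 4B)
4. 1 bandit ← the south bank.  (the south bank: 5M 2B; the north bank: 0M 3B)
5. 3 merchants → the north bank.  (the south bank: 2M 2B; the north bank: 3M 3B)
6. 1 merchant and 1 bandit ← the south bank.  (the south bank: 3M 3B; the north bank: 2M 2B)
7. 3 merchants → the north bank.  (the south bank: 0M 3B; the north bank: 5M 2B)
8. 1 bandit ← the south bank.  (the south bank: 0M 4B; the north bank: 5M 1B)
9. 2 bandits → the north bank.  (the south bank: 0M 2B; the north bank: 5M 3B)
10. 1 bandit ← the south bank.  (the south bank: 0M 3B; the north bank: 5M 2B)
11. 3 bandits → the north bank.  (the south bank: 0M 0B; the north bank: 5M 5B)

11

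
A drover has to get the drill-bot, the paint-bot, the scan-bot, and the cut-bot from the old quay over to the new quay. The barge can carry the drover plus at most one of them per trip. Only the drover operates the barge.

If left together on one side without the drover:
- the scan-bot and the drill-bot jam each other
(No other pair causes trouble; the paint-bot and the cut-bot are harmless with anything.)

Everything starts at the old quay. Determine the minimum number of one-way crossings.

Counting alone: the drover can take at most 1 across per trip to the new quay, so moving all 4 needs at least 4 loaded trips out, with a return between consecutive ones — at least 7 crossings.
The plan below uses exactly 7 crossings, so it is optimal:
1. Drover goes to the new quay with the drill-bot.
2. Drover goes back to the old quay alone.
3. Drover goes to the new quay with the paint-bot.
4. Drover goes back to the old quay alone.
5. Drover goes to the new quay with the cut-bot.
6. Drover goes back to the old quay alone.
7. Drover goes to the new quay with the scan-bot.

7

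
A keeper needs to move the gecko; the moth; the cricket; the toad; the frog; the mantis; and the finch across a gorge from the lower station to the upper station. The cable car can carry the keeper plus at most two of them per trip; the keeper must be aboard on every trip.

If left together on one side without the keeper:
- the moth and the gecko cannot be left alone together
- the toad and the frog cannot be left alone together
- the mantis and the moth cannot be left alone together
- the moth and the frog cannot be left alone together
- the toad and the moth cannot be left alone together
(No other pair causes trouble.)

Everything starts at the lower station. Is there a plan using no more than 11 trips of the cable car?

Yes

Yes — this plan uses 11 crossings (≤ 11):
1. Keeper goes to the upper station with the moth and the toad.  [the lower station: the cricket, the finch, the frog, the gecko, the mantis | the upper station: the moth, the toad]
2. Keeper goes back to the lower station with the moth.  [the lower station: the cricket, the finch, the frog, the gecko, the mantis, the moth | the upper station: the toad]
3. Keeper goes to the upper station with the gecko and the moth.  [the lower station: the cricket, the finch, the frog, the mantis | the upper station: the gecko, the moth, the toad]
4. Keeper goes back to the lower station with the moth.  [the lower station: the cricket, the finch, the frog, the mantis, the moth | the upper station: the gecko, the toad]
5. Keeper goes to the upper station with the cricket and the moth.  [the lower station: the finch, the frog, the mantis | the upper station: the cricket, the gecko, the moth, the toad]
6. Keeper goes back to the lower station with the moth.  [the lower station: the finch, the frog, the mantis, the moth | the upper station: the cricket, the gecko, the toad]
7. Keeper goes to the upper station with the mantis and the moth.  [the lower station: the finch, the frog | the upper station: the cricket, the gecko, the mantis, the moth, the toad]
8. Keeper goes back to the lower station with the moth.  [the lower station: the finch, the frog, the moth | the upper station: the cricket, the gecko, the mantis, the toad]
9. Keeper goes to the upper station with the finch and the moth.  [the lower station: the frog | the upper station: the cricket, the finch, the gecko, the mantis, the moth, the toad]
10. Keeper goes back to the lower station with the moth.  [the lower station: the frog, the moth | the upper station: the cricket, the finch, the gecko, the mantis, the toad]
11. Keeper goes to the upper station with the frog and the moth.  [the lower station: — | the upper station: the cricket, the finch, the frog, the gecko, the mantis, the moth, the toad]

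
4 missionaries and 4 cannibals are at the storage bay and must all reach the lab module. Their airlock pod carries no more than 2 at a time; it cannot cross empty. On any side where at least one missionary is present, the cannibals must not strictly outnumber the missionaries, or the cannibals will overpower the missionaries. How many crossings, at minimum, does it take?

Following every safe sequence of crossings from the start, the most of the 8 that can be at the lab module as the airlock pod arrives there on crossings 1, 3, 5 is 2, 3, 4 respectively; the best ever achieved is 4 of 8.
From crossing 7 on, no configuration arises that was not already reachable earlier: only 11 distinct safe configurations (who is on which side, and where the airlock pod is) can ever be reached, none of them has everyone across, and every continuation just revisits them. They are: 0 missionaries + 0 cannibals across (airlock pod back at the start); 0 missionaries + 1 cannibal across (airlock pod there); 0 missionaries + 1 cannibal across (airlock pod back at the start); 0 missionaries + 2 cannibals across (airlock pod there); 0 missionaries + 2 cannibals across (airlock pod back at the start); 0 missionaries + 3 cannibals across (airlock pod there); 0 missionaries + 3 cannibals across (airlock pod back at the start); 0 missionaries + 4 cannibals across (airlock pod there); 1 missionary + 1 cannibal across (airlock pod there); 1 missionary + 1 cannibal across (airlock pod back at the start); 2 missionaries + 2 cannibals across (airlock pod there). So no valid plan exists.

impossible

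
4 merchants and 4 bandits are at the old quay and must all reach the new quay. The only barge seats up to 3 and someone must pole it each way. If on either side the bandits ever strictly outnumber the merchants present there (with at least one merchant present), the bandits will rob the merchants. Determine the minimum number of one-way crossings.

9

Counting alone: each trip to the new quay takes at most 3 across and each return brings at least 1 back, so after t trips out (and t−1 returns) at most 3t − (t−1) of the 8 are across; that first reaches 8 at t = 4, so at least 7 crossings are needed.
The safety rule pushes this higher. Following every safe sequence of crossings, the most of the 8 that can be at the new quay as the barge arrives there on crossing 7 is 7 — never all 8.
So no plan with fewer than 9 crossings exists, and this one achieves 9:
1. 2 bandits → the new quay.  (the old quay: 4M 2B; the new quay: 0M 2B)
2. 1 bandit ← the old quay.  (the old quay: 4M 3B; the new quay: 0M 1B)
3. 3 bandits → the new quay.  (the old quay: 4M 0B; the new quay: 0M 4B)
4. 1 bandit ← the old quay.  (the old quay: 4M 1B; the new quay: 0M 3B)
5. 3 merchants → the new quay.  (the old quay: 1M 1B; the new quay: 3M 3B)
6. 1 merchant and 1 bandit ← the old quay.  (the old quay: 2M 2B; the new quay: 2M 2B)
7. 2 merchants → the new quay.  (the old quay: 0M 2B; the new quay: 4M 2B)
8. 1 bandit ← the old quay.  (the old quay: 0M 3B; the new quay: 4M 1B)
9. 3 bandits → the new quay.  (the old quay: 0M 0B; the new quay: 4M 4B)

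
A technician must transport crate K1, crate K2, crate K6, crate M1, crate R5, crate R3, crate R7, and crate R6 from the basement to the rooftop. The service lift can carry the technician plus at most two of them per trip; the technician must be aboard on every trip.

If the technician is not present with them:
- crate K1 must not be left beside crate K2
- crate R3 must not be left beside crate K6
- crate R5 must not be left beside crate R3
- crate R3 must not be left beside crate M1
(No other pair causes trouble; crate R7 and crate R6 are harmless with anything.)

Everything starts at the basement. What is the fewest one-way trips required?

9

Counting alone: the technician can take at most 2 across per trip to the rooftop, so moving all 8 needs at least 4 loaded trips out, with a return between consecutive ones — at least 7 crossings.
The safety rule pushes this higher. Following every safe sequence of crossings, the most of the 8 that can be at the rooftop as the service lift arrives there on crossing 7 is 7 — never all 8.
So no plan with fewer than 9 crossings exists, and this one achieves 9:
1. Technician goes to the rooftop with crate K1 and crate R3.
2. Technician goes back to the basement alone.
3. Technician goes to the rooftop with crate K6.
4. Technician goes back to the basement with crate R3.
5. Technician goes to the rooftop with crate M1 and crate R5.
6. Technician goes back to the basement alone.
7. Technician goes to the rooftop with crate R6 and crate R7.
8. Technician goes back to the basement alone.
9. Technician goes to the rooftop with crate K2 and crate R3.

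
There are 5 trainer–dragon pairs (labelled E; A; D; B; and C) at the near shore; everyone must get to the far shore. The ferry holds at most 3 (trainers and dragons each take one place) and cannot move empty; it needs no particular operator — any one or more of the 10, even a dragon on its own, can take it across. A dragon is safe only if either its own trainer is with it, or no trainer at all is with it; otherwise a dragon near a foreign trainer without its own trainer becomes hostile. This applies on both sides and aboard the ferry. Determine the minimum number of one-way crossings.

Counting alone: each trip to the far shore takes at most 3 across and each return brings at least 1 back, so after t trips out (and t−1 returns) at most 3t − (t−1) of the 10 are across; that first reaches 10 at t = 5, so at least 9 crossings are needed.
The safety rule pushes this higher. Following every safe sequence of crossings, the most of the 10 that can be at the far shore as the ferry arrives there on crossing 9 is 9 — never all 10.
So no plan with fewer than 11 crossings exists, and this one achieves 11:
1. dragon E and trainer E cross → the far shore.
2. trainer E crosses ← the near shore.
3. dragon A, dragon B, and dragon D cross → the far shore.
4. dragon E crosses ← the near shore.
5. trainer A, trainer B, and trainer D cross → the far shore.
6. dragon A and trainer A cross ← the near shore.
7. trainer A, trainer C, and trainer E cross → the far shore.
8. dragon D crosses ← the near shore.
9. dragon A and dragon E cross → the far shore.
10. dragon E crosses ← the near shore.
11. dragon C, dragon D, and dragon E cross → the far shore.

11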